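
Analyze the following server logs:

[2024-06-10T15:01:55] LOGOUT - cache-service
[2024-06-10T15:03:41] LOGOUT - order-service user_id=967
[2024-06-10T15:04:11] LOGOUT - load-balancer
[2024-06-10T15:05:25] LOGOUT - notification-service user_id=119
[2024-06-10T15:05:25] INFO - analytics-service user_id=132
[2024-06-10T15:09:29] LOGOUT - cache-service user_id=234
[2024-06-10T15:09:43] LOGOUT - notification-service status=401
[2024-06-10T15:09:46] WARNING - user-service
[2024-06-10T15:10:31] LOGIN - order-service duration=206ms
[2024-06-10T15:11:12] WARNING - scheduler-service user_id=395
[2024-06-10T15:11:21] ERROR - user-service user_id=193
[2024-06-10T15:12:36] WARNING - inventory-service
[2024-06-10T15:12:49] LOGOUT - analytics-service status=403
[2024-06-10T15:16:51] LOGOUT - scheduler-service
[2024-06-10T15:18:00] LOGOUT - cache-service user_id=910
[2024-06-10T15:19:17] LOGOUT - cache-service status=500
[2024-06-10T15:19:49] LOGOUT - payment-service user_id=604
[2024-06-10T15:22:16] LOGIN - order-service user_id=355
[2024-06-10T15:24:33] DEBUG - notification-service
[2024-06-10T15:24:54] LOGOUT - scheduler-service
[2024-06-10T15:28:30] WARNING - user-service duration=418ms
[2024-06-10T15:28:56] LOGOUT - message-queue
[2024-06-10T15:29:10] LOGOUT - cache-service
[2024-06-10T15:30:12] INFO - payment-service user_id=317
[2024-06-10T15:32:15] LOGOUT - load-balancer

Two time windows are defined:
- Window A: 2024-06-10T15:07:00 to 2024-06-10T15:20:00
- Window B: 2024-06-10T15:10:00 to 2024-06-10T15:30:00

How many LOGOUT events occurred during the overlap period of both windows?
5

To find overlap events:

1. Window A: 2024-06-10T15:07:00 to 2024-06-10T15:20:00
2. Window B: 2024-06-10T15:10:00 to 2024-06-10T15:30:00
3. Overlap period: 2024-06-10T15:10:00 to 2024-06-10T15:20:00
4. Count LOGOUT events in overlap: 5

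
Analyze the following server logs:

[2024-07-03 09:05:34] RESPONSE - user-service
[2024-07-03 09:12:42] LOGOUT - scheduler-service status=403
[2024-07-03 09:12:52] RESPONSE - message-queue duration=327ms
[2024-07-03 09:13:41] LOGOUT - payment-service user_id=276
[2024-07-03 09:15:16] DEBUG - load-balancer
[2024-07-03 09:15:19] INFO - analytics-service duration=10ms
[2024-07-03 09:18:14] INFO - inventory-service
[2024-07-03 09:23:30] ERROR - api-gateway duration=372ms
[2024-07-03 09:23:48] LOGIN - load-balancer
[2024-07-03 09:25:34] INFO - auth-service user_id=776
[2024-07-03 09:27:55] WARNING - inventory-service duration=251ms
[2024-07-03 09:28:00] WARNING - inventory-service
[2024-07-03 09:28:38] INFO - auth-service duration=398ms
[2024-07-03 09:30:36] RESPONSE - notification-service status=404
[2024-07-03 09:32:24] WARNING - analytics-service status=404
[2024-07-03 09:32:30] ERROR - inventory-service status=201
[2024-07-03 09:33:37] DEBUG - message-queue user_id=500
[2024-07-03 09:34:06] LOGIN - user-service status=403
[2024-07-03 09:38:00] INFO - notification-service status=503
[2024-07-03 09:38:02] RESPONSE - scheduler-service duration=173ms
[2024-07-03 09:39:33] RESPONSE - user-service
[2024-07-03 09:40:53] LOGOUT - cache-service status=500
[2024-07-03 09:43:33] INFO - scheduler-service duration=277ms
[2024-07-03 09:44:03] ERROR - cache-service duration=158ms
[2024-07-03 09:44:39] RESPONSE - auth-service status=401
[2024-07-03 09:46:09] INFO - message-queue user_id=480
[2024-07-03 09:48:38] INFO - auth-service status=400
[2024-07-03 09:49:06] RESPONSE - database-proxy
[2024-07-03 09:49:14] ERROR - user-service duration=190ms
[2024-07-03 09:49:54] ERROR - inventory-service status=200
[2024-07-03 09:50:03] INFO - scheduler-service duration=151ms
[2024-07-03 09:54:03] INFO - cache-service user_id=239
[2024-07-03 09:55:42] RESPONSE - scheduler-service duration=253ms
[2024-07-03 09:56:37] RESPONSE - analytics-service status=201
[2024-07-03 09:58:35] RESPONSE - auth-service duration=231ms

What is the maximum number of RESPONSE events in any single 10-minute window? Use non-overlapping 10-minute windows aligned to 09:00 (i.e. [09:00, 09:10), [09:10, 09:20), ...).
3

To find the burst window:

1. Divide the log period into non-overlapping 10-minute windows starting at 09:00
2. Count RESPONSE events in each window
3. Find the window with maximum count
4. Maximum events in a window: 3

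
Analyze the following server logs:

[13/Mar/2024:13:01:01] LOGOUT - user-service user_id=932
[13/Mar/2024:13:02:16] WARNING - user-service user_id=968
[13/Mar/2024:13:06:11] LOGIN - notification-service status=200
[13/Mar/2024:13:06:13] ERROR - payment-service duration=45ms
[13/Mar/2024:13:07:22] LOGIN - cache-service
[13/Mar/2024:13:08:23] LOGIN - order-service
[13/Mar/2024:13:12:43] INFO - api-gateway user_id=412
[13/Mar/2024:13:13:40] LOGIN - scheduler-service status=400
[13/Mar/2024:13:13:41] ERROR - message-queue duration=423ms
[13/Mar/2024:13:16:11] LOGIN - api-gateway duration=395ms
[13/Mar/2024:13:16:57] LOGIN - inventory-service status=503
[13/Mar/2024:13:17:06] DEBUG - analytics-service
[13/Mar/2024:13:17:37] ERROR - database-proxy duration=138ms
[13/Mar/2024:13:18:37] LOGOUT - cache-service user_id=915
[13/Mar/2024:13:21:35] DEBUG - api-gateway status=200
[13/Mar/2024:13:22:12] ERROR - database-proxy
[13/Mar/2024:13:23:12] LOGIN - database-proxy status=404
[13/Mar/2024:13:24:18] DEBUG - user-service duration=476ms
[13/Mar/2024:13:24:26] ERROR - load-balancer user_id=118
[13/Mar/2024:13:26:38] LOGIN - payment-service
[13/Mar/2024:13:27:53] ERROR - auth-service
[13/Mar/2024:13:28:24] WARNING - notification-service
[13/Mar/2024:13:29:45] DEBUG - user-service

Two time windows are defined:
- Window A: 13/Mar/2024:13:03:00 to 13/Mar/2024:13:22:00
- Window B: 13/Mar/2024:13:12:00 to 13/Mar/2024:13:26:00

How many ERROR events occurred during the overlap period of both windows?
2

To find overlap events:

1. Window A: 13/Mar/2024:13:03:00 to 13/Mar/2024:13:22:00
2. Window B: 13/Mar/2024:13:12:00 to 13/Mar/2024:13:26:00
3. Overlap period: 13/Mar/2024:13:12:00 to 13/Mar/2024:13:22:00
4. Count ERROR events in overlap: 2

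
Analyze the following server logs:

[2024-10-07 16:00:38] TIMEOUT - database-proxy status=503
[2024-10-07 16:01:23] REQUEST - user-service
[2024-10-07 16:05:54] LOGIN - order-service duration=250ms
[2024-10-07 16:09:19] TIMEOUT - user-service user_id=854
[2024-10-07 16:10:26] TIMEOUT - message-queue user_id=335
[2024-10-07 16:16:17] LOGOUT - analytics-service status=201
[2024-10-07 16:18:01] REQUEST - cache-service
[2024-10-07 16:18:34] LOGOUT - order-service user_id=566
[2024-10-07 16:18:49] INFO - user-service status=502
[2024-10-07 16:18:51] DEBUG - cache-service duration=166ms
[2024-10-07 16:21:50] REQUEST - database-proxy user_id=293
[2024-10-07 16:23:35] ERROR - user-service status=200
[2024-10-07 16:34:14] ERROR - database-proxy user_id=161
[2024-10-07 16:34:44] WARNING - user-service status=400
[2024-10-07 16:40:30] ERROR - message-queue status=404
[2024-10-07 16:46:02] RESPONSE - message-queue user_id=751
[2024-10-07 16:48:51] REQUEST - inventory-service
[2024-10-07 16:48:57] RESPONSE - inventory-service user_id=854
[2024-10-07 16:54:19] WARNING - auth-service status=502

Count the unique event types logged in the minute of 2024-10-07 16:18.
4

To count unique event types:

1. Filter events in the minute starting at 2024-10-07 16:18
2. Extract event types from matching entries
3. Count unique types: 4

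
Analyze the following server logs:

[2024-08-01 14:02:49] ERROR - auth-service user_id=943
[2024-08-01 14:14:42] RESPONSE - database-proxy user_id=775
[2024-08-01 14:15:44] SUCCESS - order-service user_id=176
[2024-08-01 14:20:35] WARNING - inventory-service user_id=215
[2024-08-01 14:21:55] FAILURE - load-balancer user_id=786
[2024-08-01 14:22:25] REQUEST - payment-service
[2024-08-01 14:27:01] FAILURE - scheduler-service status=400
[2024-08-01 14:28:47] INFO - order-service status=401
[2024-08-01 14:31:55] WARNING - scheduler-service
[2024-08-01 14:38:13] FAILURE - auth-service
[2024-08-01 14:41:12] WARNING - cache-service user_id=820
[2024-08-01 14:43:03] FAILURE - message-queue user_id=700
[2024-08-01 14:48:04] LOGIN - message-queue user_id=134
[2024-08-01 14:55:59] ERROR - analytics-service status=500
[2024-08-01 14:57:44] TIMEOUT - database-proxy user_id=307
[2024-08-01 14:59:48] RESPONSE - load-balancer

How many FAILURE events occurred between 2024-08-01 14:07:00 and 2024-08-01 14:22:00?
1

To count events in the time window:

1. Window boundaries: 2024-08-01 14:07:00 to 2024-08-01 14:22:00
2. Filter for FAILURE events within this window
3. Count matching events: 1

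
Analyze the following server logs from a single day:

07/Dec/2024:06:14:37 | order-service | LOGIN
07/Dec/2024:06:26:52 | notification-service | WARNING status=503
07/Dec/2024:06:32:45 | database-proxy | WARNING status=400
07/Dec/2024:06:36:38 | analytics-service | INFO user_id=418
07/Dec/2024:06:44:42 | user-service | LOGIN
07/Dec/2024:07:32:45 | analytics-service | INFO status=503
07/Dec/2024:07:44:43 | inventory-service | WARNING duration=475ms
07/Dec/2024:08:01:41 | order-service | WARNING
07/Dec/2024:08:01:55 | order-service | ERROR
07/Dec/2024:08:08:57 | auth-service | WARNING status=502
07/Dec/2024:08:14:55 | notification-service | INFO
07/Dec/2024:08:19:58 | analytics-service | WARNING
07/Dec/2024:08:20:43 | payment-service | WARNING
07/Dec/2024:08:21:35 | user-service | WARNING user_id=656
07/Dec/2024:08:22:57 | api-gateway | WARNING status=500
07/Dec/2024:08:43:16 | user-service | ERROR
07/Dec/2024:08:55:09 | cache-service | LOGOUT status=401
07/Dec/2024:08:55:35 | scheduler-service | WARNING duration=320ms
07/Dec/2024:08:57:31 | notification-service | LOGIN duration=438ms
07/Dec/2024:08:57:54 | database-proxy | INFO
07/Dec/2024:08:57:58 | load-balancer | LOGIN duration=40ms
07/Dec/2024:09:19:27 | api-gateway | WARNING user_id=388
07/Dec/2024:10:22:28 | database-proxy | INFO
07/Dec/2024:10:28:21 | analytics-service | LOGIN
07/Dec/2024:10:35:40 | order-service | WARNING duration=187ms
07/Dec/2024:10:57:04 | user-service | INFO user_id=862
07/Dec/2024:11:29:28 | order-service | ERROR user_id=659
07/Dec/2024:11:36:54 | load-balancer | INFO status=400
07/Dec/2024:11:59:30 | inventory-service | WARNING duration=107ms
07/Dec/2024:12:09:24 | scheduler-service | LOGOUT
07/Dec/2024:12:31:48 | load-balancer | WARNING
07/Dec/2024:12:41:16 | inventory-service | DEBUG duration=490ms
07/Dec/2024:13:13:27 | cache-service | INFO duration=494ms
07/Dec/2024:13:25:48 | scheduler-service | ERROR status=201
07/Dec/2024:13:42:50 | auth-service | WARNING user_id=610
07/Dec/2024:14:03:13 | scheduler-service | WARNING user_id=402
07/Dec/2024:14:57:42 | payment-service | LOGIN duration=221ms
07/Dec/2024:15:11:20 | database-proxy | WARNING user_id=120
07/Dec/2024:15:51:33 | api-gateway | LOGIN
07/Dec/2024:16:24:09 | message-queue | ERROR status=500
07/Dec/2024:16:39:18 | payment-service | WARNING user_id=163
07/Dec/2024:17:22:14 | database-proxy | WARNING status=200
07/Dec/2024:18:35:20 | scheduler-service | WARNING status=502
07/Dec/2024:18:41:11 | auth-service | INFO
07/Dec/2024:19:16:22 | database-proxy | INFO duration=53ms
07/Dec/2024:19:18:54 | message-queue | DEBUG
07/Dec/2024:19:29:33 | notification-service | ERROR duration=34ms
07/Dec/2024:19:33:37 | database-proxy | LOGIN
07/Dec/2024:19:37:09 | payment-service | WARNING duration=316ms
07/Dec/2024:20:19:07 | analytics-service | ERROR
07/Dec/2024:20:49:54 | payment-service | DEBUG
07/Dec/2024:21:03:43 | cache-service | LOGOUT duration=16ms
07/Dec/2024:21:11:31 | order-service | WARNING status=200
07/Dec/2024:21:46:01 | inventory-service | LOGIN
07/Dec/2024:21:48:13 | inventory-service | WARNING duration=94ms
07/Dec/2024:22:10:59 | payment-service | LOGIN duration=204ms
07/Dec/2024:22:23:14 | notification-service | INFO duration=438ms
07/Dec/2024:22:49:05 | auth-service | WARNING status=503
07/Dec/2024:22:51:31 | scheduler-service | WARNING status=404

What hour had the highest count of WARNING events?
8

To find the peak hour:

1. Group all WARNING events by hour
2. Count events in each hour
3. Find hour with maximum count
4. Peak hour: 8 (with 7 events)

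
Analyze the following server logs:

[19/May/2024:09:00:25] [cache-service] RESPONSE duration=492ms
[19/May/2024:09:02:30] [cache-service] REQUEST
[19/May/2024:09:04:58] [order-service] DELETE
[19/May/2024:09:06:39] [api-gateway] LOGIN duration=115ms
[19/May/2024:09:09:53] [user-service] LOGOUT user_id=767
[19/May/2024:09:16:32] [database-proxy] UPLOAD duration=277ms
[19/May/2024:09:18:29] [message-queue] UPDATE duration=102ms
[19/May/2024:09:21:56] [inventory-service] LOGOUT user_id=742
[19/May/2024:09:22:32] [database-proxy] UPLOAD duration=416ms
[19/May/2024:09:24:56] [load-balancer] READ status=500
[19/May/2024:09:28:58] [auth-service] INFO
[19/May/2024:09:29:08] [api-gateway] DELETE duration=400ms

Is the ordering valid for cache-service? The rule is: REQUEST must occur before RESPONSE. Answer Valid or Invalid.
Invalid

To validate ordering:

1. Required order: REQUEST → RESPONSE
2. Rule: REQUEST must occur before RESPONSE
3. Check actual order of events for cache-service
4. Result: Invalid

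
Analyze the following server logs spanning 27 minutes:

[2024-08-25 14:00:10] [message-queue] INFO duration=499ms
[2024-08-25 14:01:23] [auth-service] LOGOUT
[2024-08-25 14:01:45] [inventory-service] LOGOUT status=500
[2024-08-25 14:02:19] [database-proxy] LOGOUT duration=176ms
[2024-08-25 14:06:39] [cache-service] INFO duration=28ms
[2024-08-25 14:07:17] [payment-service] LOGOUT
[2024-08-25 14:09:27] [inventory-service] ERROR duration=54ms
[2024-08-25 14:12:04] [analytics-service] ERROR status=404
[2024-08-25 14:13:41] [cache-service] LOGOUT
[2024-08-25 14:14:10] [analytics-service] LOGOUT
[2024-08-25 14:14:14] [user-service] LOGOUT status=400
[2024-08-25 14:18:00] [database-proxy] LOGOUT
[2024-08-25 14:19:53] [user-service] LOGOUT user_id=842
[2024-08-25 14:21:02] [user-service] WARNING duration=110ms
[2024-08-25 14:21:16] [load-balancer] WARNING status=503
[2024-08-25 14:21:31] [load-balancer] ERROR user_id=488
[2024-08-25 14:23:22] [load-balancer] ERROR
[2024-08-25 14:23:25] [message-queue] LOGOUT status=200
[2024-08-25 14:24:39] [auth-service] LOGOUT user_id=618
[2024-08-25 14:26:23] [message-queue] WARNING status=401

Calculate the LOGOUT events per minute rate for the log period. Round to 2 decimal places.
0.41

To calculate the rate:

1. Count total LOGOUT events: 11
2. Total time period: 27 minutes
3. Rate = 11 / 27 = 0.41 events per minute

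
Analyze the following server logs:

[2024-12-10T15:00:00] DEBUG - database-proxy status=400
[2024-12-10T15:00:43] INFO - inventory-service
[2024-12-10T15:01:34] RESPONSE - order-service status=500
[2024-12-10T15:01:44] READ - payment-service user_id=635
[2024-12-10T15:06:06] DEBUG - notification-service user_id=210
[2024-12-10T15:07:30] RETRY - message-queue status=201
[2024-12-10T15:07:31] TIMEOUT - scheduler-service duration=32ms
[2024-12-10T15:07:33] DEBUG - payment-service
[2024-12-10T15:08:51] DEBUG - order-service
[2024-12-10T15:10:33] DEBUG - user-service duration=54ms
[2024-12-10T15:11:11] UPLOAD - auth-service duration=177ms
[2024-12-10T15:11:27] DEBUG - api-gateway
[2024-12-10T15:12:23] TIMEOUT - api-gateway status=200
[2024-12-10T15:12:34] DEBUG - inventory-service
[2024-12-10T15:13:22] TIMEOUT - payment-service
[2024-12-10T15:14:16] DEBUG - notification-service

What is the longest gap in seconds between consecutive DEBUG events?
366

To find the longest gap:

1. Extract all DEBUG events in chronological order
2. Calculate time differences between consecutive events
3. Find the maximum difference
4. Longest gap: 366 seconds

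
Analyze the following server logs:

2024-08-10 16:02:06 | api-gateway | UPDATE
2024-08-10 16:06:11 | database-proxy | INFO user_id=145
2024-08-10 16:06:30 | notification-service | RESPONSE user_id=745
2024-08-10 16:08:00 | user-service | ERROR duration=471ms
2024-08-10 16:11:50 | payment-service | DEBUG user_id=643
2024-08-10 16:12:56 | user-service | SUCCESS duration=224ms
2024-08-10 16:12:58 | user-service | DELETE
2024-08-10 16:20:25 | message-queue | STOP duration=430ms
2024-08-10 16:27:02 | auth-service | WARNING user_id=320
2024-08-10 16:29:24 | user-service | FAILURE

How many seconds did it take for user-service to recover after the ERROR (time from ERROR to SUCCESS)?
296

To calculate recovery time:

1. Find ERROR event for user-service: 2024-08-10 16:08:00
2. Find next SUCCESS event for user-service: 2024-08-10 16:12:56
3. Recovery time: 2024-08-10 16:12:56 - 2024-08-10 16:08:00 = 296 seconds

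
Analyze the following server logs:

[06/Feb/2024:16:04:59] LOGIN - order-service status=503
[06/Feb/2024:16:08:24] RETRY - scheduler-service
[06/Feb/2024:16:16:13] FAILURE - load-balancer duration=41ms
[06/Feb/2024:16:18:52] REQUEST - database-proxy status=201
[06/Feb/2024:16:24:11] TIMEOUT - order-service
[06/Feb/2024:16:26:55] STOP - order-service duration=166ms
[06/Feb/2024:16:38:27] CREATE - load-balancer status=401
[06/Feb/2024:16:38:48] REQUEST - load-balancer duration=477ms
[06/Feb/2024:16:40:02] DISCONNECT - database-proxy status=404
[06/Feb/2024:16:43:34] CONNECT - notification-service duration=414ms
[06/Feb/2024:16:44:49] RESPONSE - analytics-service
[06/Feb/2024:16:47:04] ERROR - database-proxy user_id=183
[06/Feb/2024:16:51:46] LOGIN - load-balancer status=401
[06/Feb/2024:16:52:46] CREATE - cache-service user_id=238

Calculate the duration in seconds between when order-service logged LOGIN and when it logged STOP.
1316

To find the time between events:

1. Locate the first LOGIN event for order-service: 06/Feb/2024:16:04:59
2. Locate the first STOP event for order-service: 06/Feb/2024:16:26:55
3. Calculate the difference: 06/Feb/2024:16:26:55 - 06/Feb/2024:16:04:59 = 1316 seconds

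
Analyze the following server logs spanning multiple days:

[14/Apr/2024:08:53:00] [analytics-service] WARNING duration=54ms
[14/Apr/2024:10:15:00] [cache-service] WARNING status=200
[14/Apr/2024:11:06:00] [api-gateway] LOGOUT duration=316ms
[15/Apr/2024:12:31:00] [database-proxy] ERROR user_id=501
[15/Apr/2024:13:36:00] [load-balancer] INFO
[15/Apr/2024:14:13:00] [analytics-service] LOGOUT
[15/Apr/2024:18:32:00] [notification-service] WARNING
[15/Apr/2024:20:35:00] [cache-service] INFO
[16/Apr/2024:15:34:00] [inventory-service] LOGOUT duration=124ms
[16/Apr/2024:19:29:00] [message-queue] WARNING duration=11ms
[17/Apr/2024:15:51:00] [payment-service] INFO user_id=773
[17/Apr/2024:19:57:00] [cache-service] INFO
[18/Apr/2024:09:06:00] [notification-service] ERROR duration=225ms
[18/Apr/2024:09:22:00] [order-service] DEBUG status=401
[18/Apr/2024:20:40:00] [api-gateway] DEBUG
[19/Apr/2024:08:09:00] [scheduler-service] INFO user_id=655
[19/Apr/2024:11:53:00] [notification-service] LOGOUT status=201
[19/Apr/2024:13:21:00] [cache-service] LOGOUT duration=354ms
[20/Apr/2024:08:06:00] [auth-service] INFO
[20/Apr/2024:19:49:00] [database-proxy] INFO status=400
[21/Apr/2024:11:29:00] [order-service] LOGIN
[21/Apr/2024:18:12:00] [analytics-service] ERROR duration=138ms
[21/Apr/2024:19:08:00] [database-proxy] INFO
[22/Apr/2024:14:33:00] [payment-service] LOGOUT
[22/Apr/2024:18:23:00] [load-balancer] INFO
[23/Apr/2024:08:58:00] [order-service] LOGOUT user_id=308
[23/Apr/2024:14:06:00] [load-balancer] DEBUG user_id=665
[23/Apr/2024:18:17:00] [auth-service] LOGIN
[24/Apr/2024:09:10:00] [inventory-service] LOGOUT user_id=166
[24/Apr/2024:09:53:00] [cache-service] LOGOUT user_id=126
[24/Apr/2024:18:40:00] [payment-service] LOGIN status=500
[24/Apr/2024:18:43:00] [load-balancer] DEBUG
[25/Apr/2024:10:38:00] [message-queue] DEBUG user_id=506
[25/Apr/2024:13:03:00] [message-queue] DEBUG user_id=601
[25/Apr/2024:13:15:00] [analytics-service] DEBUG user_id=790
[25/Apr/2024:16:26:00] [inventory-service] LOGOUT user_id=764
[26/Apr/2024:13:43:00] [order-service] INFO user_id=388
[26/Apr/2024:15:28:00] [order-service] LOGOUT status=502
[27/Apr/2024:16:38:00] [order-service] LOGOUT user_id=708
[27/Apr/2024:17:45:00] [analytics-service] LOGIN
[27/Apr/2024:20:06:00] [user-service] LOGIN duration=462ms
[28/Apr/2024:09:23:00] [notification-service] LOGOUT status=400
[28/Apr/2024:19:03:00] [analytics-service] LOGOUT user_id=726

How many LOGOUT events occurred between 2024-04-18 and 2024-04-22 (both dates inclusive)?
3

To filter by date range:

1. Date range: 2024-04-18 through 2024-04-22, both dates inclusive
2. Filter for LOGOUT events whose date falls in this range
3. Count matching events: 3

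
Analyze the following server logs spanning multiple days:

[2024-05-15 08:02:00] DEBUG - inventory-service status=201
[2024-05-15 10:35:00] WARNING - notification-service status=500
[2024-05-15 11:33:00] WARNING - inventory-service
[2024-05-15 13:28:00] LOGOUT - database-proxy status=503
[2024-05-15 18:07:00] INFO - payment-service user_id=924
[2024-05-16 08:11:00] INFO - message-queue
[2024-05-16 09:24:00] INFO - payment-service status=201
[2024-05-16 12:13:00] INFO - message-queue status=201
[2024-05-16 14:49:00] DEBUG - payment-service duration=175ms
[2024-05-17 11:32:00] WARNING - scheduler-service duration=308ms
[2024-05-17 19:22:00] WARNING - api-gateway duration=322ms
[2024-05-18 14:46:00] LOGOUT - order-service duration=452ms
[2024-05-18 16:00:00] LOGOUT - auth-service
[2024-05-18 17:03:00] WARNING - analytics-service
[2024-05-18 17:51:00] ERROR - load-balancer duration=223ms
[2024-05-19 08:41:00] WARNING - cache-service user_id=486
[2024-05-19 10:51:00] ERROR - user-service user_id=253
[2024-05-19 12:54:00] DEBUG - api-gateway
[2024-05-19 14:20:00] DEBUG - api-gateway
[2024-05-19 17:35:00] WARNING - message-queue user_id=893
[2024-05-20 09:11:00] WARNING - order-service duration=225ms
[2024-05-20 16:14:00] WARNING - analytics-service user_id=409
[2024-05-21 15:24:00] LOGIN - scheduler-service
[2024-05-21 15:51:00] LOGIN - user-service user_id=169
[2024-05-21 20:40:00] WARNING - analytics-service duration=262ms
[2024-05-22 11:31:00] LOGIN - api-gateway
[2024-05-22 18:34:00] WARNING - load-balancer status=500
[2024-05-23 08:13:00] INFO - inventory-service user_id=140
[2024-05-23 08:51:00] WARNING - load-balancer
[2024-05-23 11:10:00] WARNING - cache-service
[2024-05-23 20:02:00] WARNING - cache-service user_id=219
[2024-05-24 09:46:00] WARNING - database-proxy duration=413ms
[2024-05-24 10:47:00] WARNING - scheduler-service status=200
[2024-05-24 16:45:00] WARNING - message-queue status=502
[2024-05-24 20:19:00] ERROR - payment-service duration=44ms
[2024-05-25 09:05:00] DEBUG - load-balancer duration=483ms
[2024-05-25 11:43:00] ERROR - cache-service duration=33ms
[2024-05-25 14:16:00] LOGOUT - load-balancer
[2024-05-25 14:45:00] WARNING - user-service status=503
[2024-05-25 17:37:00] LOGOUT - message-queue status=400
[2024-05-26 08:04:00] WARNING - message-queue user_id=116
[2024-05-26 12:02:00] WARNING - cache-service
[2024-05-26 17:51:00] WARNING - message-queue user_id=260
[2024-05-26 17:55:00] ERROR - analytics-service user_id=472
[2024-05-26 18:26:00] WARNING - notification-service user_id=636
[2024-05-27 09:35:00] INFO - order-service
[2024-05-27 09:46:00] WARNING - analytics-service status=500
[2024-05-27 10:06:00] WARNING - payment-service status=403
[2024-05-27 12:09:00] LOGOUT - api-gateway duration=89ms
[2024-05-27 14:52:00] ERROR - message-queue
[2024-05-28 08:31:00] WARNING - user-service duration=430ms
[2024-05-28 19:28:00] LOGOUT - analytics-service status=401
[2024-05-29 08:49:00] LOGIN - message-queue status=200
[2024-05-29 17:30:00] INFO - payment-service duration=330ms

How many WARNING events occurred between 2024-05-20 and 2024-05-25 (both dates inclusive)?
11

To filter by date range:

1. Date range: 2024-05-20 through 2024-05-25, both dates inclusive
2. Filter for WARNING events whose date falls in this range
3. Count matching events: 11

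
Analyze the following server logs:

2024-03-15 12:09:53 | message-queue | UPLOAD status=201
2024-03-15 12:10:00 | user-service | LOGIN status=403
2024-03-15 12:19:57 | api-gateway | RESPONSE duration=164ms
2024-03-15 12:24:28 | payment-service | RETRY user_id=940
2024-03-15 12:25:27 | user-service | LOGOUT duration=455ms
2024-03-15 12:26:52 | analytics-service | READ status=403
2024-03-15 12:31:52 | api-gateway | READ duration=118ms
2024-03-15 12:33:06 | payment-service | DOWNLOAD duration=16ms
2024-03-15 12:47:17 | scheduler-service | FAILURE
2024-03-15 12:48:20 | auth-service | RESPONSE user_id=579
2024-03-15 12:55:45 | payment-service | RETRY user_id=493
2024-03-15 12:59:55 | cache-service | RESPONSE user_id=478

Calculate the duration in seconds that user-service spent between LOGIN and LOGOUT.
927

To calculate state duration:

1. Find LOGIN event for user-service: 2024-03-15 12:10:00
2. Find LOGOUT event for user-service: 2024-03-15 12:25:27
3. Calculate duration: 2024-03-15 12:25:27 - 2024-03-15 12:10:00 = 927 seconds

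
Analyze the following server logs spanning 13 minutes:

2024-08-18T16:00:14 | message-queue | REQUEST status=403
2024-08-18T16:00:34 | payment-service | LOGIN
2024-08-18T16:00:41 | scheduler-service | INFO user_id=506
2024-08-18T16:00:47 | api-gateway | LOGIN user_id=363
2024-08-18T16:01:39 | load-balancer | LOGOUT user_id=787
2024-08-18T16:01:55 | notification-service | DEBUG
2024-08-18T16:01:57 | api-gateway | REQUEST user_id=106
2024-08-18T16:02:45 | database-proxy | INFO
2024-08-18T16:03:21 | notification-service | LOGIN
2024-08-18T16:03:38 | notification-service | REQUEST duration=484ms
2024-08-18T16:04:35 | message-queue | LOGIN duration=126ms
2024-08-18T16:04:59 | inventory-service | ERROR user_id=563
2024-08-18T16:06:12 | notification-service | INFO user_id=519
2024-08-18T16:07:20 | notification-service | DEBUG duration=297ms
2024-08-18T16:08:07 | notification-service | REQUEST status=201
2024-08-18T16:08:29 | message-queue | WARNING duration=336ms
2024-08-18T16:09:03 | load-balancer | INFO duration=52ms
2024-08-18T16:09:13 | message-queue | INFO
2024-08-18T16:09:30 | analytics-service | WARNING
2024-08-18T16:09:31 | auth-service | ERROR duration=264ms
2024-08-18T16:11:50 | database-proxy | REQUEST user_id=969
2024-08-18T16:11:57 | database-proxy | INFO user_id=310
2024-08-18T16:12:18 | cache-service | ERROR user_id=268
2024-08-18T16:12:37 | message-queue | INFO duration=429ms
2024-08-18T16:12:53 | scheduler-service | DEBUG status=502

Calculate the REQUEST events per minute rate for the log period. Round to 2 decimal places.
0.38

To calculate the rate:

1. Count total REQUEST events: 5
2. Total time period: 13 minutes
3. Rate = 5 / 13 = 0.38 events per minute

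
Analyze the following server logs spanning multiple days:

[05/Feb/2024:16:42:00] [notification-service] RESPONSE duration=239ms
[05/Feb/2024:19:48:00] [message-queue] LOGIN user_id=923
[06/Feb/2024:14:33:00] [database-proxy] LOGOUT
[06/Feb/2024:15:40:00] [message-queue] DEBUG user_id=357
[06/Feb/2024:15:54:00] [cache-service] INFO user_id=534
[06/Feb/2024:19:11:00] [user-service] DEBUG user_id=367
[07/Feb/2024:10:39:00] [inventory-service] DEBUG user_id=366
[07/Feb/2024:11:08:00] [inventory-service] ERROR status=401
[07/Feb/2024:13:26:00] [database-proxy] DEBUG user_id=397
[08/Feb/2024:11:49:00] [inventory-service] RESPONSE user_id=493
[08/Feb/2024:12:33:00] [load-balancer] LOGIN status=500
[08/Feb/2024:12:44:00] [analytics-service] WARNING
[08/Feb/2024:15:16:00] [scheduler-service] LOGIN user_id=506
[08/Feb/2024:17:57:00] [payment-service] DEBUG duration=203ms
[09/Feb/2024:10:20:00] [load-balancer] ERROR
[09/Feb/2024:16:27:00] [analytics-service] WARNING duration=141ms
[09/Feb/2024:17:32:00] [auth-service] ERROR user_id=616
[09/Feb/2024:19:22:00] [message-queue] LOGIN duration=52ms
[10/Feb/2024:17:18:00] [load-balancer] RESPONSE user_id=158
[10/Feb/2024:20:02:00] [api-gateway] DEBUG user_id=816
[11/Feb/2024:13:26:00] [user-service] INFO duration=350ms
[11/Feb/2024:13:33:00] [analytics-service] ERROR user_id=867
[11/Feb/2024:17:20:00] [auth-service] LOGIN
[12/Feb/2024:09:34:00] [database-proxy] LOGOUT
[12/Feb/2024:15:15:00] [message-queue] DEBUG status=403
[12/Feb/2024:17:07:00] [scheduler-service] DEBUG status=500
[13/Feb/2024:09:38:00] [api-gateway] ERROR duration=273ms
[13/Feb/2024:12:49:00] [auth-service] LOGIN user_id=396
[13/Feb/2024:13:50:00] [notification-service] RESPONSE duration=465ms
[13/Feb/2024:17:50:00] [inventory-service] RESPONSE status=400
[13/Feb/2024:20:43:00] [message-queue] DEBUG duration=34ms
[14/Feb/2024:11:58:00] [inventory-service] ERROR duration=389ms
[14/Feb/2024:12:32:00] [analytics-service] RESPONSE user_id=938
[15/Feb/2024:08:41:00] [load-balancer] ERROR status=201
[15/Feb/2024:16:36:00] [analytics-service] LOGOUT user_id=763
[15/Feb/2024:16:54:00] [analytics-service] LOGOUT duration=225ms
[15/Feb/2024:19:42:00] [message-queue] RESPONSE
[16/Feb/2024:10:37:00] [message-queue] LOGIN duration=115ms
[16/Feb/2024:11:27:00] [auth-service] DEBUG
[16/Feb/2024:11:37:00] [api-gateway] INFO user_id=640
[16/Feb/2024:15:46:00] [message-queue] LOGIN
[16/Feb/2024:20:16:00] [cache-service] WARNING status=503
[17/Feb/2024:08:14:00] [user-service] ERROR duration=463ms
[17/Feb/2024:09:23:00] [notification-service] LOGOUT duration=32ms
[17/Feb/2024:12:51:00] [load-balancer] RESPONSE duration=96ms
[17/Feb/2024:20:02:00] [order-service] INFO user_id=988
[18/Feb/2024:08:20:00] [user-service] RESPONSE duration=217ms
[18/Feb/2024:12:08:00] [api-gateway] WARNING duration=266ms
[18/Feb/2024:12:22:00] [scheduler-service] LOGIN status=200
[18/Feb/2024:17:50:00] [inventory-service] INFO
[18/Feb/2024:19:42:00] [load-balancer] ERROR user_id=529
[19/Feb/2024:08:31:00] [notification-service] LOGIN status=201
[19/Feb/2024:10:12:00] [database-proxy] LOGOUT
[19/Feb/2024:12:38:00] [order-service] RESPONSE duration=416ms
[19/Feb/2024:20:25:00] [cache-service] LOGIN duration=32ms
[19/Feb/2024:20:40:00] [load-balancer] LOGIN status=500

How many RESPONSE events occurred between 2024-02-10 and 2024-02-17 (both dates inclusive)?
6

To filter by date range:

1. Date range: 2024-02-10 through 2024-02-17, both dates inclusive
2. Filter for RESPONSE events whose date falls in this range
3. Count matching events: 6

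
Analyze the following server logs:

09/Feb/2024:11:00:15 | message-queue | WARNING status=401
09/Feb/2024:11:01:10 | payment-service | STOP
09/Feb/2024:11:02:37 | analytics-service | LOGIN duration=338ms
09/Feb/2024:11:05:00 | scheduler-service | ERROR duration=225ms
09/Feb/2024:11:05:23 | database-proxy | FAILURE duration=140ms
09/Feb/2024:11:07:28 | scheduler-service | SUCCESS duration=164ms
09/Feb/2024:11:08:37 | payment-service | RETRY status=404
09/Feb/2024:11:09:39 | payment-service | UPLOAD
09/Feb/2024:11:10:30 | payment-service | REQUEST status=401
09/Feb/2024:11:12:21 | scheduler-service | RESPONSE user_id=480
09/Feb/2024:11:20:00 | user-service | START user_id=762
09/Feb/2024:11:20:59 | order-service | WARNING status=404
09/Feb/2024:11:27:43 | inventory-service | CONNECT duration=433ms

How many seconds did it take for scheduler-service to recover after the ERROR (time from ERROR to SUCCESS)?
148

To calculate recovery time:

1. Find ERROR event for scheduler-service: 09/Feb/2024:11:05:00
2. Find next SUCCESS event for scheduler-service: 09/Feb/2024:11:07:28
3. Recovery time: 09/Feb/2024:11:07:28 - 09/Feb/2024:11:05:00 = 148 seconds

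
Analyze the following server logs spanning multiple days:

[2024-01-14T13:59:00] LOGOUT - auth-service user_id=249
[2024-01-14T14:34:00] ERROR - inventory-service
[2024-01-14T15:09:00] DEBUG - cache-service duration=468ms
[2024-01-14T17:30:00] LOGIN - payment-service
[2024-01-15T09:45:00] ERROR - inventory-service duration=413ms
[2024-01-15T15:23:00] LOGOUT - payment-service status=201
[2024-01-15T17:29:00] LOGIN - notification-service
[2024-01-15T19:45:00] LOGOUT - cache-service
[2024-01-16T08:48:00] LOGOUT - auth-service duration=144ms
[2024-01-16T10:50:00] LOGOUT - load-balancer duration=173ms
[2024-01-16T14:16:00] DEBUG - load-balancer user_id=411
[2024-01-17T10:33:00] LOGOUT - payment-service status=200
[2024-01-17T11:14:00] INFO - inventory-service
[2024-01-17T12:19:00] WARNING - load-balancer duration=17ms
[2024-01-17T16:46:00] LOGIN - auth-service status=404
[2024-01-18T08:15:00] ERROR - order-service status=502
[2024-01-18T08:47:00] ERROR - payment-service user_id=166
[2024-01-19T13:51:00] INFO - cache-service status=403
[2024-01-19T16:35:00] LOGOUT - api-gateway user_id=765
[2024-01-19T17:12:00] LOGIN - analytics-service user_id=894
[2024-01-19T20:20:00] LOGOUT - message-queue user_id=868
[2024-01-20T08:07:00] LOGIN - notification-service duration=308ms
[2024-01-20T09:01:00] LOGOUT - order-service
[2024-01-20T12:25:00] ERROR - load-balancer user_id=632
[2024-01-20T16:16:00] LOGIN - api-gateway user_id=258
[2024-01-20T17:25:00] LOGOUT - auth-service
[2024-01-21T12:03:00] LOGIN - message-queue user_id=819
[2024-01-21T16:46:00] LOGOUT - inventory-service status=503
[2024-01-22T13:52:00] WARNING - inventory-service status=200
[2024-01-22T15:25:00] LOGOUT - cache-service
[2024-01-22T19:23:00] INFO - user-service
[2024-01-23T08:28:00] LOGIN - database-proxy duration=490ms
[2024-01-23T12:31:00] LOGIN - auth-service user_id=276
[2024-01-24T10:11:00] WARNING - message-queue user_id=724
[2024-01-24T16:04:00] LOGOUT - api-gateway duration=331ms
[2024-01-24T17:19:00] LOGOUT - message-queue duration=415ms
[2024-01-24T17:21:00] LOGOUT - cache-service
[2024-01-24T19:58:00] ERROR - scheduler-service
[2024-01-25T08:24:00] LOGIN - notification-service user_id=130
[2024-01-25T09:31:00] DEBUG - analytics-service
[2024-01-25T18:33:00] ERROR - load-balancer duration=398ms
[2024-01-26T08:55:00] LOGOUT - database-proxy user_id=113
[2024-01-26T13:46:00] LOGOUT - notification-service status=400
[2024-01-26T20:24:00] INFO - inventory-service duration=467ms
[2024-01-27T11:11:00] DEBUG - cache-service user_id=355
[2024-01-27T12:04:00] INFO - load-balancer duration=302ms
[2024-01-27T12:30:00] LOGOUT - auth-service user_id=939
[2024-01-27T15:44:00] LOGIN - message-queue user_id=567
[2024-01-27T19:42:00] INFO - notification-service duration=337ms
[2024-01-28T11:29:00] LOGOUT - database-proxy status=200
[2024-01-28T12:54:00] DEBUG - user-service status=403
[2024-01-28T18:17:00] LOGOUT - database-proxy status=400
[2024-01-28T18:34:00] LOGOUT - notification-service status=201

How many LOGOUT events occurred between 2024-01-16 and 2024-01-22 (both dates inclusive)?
9

To filter by date range:

1. Date range: 2024-01-16 through 2024-01-22, both dates inclusive
2. Filter for LOGOUT events whose date falls in this range
3. Count matching events: 9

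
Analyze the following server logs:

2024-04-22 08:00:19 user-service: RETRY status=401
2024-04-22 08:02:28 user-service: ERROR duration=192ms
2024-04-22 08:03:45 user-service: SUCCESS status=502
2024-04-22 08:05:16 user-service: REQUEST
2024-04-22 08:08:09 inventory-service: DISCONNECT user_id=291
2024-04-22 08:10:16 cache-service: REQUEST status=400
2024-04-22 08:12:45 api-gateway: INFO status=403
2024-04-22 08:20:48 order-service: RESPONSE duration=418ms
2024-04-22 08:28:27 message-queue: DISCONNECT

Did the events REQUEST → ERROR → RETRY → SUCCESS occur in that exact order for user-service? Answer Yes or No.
No

To verify sequence order:

1. Find all events in sequence REQUEST → ERROR → RETRY → SUCCESS for user-service
2. Extract their timestamps
3. Check if timestamps are in ascending order
4. Result: No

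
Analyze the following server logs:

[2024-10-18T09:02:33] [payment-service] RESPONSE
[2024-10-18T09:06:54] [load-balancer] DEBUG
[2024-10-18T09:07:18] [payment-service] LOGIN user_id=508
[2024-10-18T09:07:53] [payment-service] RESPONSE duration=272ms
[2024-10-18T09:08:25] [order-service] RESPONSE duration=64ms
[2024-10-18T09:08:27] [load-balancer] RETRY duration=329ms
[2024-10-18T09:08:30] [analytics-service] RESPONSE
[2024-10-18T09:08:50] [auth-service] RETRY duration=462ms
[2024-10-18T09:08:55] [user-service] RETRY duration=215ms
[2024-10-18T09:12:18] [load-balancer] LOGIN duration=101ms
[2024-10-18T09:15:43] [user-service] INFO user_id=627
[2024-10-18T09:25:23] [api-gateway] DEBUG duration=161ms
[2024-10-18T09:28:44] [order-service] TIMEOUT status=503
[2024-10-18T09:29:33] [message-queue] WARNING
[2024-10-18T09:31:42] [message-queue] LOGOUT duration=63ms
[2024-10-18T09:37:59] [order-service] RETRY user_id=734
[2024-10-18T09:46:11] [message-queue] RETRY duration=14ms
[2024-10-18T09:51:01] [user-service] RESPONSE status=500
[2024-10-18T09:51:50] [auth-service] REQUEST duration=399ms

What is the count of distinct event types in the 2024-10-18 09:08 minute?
2

To count unique event types:

1. Filter events in the minute starting at 2024-10-18 09:08
2. Extract event types from matching entries
3. Count unique types: 2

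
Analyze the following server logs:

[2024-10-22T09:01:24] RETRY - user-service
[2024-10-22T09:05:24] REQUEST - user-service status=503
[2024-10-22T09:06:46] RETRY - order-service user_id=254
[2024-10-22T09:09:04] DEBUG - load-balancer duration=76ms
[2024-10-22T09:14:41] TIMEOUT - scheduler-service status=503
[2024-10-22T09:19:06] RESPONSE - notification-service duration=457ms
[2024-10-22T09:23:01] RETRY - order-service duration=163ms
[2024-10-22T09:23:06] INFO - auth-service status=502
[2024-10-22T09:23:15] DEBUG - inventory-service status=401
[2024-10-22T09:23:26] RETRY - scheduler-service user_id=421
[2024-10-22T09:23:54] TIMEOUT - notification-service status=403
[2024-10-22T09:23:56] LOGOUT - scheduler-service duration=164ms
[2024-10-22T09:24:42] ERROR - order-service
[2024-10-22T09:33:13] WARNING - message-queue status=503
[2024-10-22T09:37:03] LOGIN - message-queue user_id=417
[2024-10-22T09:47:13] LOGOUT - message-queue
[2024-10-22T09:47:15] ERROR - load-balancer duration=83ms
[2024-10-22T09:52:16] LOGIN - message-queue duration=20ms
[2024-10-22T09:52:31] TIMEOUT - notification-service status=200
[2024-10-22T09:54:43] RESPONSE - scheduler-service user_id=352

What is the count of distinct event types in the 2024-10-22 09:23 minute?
5

To count unique event types:

1. Filter events in the minute starting at 2024-10-22 09:23
2. Extract event types from matching entries
3. Count unique types: 5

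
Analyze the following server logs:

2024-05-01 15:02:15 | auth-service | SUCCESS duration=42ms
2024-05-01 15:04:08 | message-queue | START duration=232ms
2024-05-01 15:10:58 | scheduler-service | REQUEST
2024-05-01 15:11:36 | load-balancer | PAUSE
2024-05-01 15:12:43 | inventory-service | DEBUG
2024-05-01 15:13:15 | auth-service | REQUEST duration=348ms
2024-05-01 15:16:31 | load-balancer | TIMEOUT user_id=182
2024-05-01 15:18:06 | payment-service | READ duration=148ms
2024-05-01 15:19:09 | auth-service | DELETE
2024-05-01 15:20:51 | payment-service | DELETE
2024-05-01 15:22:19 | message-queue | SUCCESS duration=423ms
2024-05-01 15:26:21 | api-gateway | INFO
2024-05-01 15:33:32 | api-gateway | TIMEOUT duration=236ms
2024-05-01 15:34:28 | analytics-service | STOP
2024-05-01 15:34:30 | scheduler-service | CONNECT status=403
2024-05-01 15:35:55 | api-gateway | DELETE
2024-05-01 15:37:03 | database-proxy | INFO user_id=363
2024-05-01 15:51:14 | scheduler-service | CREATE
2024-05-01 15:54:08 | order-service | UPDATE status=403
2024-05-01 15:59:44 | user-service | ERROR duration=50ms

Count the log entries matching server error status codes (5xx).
0

To find matching entries:

1. Pattern to match: server error status codes (5xx)
2. Scan each log entry for the pattern
3. Count matches: 0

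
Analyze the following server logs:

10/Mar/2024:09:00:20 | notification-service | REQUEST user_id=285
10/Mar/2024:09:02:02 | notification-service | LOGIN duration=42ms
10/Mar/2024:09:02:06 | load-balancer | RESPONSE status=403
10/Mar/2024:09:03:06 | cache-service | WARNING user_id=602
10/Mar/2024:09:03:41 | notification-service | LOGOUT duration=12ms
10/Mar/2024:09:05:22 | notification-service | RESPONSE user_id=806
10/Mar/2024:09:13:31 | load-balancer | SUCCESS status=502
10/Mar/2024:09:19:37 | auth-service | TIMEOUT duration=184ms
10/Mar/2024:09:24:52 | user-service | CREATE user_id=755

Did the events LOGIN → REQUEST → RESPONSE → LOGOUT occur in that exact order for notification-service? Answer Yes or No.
No

To verify sequence order:

1. Find all events in sequence LOGIN → REQUEST → RESPONSE → LOGOUT for notification-service
2. Extract their timestamps
3. Check if timestamps are in ascending order
4. Result: No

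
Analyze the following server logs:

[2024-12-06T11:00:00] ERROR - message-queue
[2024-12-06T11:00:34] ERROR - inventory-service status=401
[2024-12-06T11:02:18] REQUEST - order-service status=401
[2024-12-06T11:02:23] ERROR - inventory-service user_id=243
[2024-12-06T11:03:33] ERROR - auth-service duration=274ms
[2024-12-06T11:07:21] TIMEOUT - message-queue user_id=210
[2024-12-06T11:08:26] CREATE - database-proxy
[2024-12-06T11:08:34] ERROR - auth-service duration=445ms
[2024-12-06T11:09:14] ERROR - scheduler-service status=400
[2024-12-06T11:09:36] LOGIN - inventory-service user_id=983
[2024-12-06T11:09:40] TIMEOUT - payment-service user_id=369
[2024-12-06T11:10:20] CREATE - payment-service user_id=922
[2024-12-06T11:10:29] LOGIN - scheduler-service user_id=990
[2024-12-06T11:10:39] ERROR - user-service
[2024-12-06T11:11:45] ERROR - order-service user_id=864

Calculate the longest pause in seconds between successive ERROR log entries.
301

To find the longest gap:

1. Extract all ERROR events in chronological order
2. Calculate time differences between consecutive events
3. Find the maximum difference
4. Longest gap: 301 seconds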